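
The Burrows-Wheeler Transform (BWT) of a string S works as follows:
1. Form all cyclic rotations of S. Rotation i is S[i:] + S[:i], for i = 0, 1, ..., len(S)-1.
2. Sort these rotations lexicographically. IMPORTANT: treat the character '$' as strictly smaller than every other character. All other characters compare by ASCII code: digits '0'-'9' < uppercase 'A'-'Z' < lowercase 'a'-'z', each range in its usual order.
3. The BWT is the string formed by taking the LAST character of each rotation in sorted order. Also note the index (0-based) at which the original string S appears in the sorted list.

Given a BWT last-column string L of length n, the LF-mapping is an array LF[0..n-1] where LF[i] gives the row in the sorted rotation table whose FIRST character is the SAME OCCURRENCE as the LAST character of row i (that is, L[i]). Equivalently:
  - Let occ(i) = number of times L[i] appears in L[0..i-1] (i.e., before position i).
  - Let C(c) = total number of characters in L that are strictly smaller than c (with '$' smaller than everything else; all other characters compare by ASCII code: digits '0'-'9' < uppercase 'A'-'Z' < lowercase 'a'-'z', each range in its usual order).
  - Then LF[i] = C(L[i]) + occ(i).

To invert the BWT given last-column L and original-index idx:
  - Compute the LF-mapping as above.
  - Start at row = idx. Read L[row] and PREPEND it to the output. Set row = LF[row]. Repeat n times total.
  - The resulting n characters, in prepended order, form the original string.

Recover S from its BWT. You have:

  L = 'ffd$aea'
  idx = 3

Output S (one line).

Answer: dafaef$

Derivation:
LF mapping: 5 6 3 0 1 4 2
Walk LF starting at row 3, prepending L[row]:
  step 1: row=3, L[3]='$', prepend. Next row=LF[3]=0
  step 2: row=0, L[0]='f', prepend. Next row=LF[0]=5
  step 3: row=5, L[5]='e', prepend. Next row=LF[5]=4
  step 4: row=4, L[4]='a', prepend. Next row=LF[4]=1
  step 5: row=1, L[1]='f', prepend. Next row=LF[1]=6
  step 6: row=6, L[6]='a', prepend. Next row=LF[6]=2
  step 7: row=2, L[2]='d', prepend. Next row=LF[2]=3
Reversed output: dafaef$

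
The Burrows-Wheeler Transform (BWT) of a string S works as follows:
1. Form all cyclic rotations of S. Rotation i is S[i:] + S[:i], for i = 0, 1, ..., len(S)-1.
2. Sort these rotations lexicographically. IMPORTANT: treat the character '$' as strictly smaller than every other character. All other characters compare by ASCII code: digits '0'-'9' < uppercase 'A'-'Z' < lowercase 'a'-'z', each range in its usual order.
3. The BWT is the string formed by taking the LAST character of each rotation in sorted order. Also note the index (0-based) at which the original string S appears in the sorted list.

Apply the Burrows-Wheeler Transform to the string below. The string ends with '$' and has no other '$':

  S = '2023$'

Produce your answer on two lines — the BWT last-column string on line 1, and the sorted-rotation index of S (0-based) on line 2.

All 5 rotations (rotation i = S[i:]+S[:i]):
  rot[0] = 2023$
  rot[1] = 023$2
  rot[2] = 23$20
  rot[3] = 3$202
  rot[4] = $2023
Sorted (with $ < everything):
  sorted[0] = $2023  (last char: '3')
  sorted[1] = 023$2  (last char: '2')
  sorted[2] = 2023$  (last char: '$')
  sorted[3] = 23$20  (last char: '0')
  sorted[4] = 3$202  (last char: '2')
Last column: 32$02
Original string S is at sorted index 2

Answer: 32$02
2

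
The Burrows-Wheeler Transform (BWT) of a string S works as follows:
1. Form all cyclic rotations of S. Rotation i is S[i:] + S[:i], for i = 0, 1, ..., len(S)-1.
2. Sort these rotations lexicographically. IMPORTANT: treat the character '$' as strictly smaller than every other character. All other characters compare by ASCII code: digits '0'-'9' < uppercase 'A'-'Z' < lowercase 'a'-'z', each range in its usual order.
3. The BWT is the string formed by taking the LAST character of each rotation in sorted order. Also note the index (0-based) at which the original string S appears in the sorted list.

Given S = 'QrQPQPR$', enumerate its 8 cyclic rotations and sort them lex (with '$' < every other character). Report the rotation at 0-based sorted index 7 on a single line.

Answer: rQPQPR$Q

Derivation:
All 8 rotations (rotation i = S[i:]+S[:i]):
  rot[0] = QrQPQPR$
  rot[1] = rQPQPR$Q
  rot[2] = QPQPR$Qr
  rot[3] = PQPR$QrQ
  rot[4] = QPR$QrQP
  rot[5] = PR$QrQPQ
  rot[6] = R$QrQPQP
  rot[7] = $QrQPQPR
Sorted (with $ < everything):
  sorted[0] = $QrQPQPR
  sorted[1] = PQPR$QrQ
  sorted[2] = PR$QrQPQ
  sorted[3] = QPQPR$Qr
  sorted[4] = QPR$QrQP
  sorted[5] = QrQPQPR$
  sorted[6] = R$QrQPQP
  sorted[7] = rQPQPR$Q
sorted[7] = rQPQPR$Q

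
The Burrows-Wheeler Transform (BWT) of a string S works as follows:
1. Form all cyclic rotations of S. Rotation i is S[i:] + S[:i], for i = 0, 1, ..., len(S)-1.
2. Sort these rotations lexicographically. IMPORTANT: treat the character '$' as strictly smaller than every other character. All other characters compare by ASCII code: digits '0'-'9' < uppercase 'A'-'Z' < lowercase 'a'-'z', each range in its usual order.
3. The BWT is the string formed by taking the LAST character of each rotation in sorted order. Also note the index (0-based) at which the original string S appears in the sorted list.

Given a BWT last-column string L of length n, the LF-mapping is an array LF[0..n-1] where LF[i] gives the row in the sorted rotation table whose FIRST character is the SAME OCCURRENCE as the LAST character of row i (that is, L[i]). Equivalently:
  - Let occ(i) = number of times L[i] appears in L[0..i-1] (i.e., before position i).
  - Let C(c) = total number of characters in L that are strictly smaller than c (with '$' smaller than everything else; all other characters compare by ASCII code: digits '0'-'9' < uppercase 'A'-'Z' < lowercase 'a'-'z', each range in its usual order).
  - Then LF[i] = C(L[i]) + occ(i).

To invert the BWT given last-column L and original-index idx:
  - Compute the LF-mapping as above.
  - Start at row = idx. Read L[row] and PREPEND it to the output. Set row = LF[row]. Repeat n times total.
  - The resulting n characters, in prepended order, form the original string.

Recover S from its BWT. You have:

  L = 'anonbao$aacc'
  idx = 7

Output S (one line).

LF mapping: 1 8 10 9 5 2 11 0 3 4 6 7
Walk LF starting at row 7, prepending L[row]:
  step 1: row=7, L[7]='$', prepend. Next row=LF[7]=0
  step 2: row=0, L[0]='a', prepend. Next row=LF[0]=1
  step 3: row=1, L[1]='n', prepend. Next row=LF[1]=8
  step 4: row=8, L[8]='a', prepend. Next row=LF[8]=3
  step 5: row=3, L[3]='n', prepend. Next row=LF[3]=9
  step 6: row=9, L[9]='a', prepend. Next row=LF[9]=4
  step 7: row=4, L[4]='b', prepend. Next row=LF[4]=5
  step 8: row=5, L[5]='a', prepend. Next row=LF[5]=2
  step 9: row=2, L[2]='o', prepend. Next row=LF[2]=10
  step 10: row=10, L[10]='c', prepend. Next row=LF[10]=6
  step 11: row=6, L[6]='o', prepend. Next row=LF[6]=11
  step 12: row=11, L[11]='c', prepend. Next row=LF[11]=7
Reversed output: cocoabanana$

Answer: cocoabanana$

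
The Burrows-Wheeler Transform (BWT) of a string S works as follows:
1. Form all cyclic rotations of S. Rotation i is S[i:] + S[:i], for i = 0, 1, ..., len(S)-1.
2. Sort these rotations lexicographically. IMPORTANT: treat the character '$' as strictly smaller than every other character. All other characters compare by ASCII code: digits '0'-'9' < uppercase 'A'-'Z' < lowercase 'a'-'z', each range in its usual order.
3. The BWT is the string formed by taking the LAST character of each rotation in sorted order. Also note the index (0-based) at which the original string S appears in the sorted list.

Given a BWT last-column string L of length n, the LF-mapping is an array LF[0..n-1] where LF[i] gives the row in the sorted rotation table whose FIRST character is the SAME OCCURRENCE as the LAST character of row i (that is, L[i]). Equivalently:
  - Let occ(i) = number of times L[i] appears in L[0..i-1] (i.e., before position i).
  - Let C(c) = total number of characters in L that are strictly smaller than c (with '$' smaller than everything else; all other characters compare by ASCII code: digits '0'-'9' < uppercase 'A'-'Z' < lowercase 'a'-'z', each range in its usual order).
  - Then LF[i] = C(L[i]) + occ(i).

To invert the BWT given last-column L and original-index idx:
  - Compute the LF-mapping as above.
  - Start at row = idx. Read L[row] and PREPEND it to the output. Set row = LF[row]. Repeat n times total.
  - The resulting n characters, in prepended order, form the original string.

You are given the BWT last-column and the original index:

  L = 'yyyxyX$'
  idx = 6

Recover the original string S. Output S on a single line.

Answer: yyXyxy$

Derivation:
LF mapping: 3 4 5 2 6 1 0
Walk LF starting at row 6, prepending L[row]:
  step 1: row=6, L[6]='$', prepend. Next row=LF[6]=0
  step 2: row=0, L[0]='y', prepend. Next row=LF[0]=3
  step 3: row=3, L[3]='x', prepend. Next row=LF[3]=2
  step 4: row=2, L[2]='y', prepend. Next row=LF[2]=5
  step 5: row=5, L[5]='X', prepend. Next row=LF[5]=1
  step 6: row=1, L[1]='y', prepend. Next row=LF[1]=4
  step 7: row=4, L[4]='y', prepend. Next row=LF[4]=6
Reversed output: yyXyxy$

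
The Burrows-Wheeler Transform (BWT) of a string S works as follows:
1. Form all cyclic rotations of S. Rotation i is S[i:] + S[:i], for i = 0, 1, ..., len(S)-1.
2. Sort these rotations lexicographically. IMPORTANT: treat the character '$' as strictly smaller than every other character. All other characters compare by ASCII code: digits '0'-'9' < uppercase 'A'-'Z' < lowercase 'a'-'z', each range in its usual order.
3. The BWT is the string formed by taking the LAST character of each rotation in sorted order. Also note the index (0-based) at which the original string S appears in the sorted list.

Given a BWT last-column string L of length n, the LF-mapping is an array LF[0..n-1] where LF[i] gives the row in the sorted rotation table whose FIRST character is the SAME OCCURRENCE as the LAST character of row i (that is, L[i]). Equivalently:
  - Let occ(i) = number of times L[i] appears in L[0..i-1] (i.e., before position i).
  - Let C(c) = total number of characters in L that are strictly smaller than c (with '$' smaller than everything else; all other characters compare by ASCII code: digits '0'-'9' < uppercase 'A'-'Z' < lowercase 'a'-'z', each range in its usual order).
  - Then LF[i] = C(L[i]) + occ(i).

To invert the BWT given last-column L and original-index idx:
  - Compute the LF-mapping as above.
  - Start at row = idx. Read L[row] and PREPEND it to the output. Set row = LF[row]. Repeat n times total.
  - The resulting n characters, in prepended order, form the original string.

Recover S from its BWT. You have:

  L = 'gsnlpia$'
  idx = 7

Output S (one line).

LF mapping: 2 7 5 4 6 3 1 0
Walk LF starting at row 7, prepending L[row]:
  step 1: row=7, L[7]='$', prepend. Next row=LF[7]=0
  step 2: row=0, L[0]='g', prepend. Next row=LF[0]=2
  step 3: row=2, L[2]='n', prepend. Next row=LF[2]=5
  step 4: row=5, L[5]='i', prepend. Next row=LF[5]=3
  step 5: row=3, L[3]='l', prepend. Next row=LF[3]=4
  step 6: row=4, L[4]='p', prepend. Next row=LF[4]=6
  step 7: row=6, L[6]='a', prepend. Next row=LF[6]=1
  step 8: row=1, L[1]='s', prepend. Next row=LF[1]=7
Reversed output: sapling$

Answer: sapling$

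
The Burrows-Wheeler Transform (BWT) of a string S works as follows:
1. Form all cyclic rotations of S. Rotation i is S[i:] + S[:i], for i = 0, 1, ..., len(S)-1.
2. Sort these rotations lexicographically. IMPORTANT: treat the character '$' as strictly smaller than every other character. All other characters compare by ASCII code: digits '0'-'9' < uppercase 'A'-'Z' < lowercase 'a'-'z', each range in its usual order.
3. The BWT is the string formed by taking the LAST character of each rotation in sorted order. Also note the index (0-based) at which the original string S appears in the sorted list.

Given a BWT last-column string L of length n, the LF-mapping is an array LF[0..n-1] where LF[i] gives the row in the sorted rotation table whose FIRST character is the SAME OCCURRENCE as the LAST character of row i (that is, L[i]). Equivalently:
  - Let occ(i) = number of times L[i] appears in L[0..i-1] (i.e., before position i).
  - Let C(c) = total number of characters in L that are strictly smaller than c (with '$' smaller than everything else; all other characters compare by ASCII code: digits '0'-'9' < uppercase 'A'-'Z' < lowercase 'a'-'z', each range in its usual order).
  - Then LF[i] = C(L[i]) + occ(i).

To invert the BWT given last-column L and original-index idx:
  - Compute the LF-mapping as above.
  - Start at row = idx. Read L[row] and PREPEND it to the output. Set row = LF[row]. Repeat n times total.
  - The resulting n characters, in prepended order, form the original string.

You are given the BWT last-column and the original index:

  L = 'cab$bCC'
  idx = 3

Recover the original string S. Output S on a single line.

LF mapping: 6 3 4 0 5 1 2
Walk LF starting at row 3, prepending L[row]:
  step 1: row=3, L[3]='$', prepend. Next row=LF[3]=0
  step 2: row=0, L[0]='c', prepend. Next row=LF[0]=6
  step 3: row=6, L[6]='C', prepend. Next row=LF[6]=2
  step 4: row=2, L[2]='b', prepend. Next row=LF[2]=4
  step 5: row=4, L[4]='b', prepend. Next row=LF[4]=5
  step 6: row=5, L[5]='C', prepend. Next row=LF[5]=1
  step 7: row=1, L[1]='a', prepend. Next row=LF[1]=3
Reversed output: aCbbCc$

Answer: aCbbCc$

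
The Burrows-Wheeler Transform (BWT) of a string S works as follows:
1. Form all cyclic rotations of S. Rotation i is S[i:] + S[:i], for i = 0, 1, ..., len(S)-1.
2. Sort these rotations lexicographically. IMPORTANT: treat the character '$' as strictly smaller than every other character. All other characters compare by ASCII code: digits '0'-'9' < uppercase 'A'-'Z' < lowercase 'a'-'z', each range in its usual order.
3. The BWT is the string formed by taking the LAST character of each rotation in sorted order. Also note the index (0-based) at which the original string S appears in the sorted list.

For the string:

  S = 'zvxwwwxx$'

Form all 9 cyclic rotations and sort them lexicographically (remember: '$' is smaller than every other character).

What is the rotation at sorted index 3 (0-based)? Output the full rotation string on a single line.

Answer: wwxx$zvxw

Derivation:
All 9 rotations (rotation i = S[i:]+S[:i]):
  rot[0] = zvxwwwxx$
  rot[1] = vxwwwxx$z
  rot[2] = xwwwxx$zv
  rot[3] = wwwxx$zvx
  rot[4] = wwxx$zvxw
  rot[5] = wxx$zvxww
  rot[6] = xx$zvxwww
  rot[7] = x$zvxwwwx
  rot[8] = $zvxwwwxx
Sorted (with $ < everything):
  sorted[0] = $zvxwwwxx
  sorted[1] = vxwwwxx$z
  sorted[2] = wwwxx$zvx
  sorted[3] = wwxx$zvxw
  sorted[4] = wxx$zvxww
  sorted[5] = x$zvxwwwx
  sorted[6] = xwwwxx$zv
  sorted[7] = xx$zvxwww
  sorted[8] = zvxwwwxx$
sorted[3] = wwxx$zvxw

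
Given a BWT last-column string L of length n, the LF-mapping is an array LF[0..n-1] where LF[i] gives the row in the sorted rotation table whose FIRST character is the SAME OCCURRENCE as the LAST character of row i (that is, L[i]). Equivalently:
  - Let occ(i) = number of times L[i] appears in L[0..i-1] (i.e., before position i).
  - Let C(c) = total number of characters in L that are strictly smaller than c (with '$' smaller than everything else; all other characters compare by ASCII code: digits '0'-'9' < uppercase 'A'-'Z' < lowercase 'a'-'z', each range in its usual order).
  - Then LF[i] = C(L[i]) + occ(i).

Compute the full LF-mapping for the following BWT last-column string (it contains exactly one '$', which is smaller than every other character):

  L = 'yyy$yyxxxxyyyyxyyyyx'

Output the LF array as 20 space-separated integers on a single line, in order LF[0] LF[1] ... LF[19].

Answer: 7 8 9 0 10 11 1 2 3 4 12 13 14 15 5 16 17 18 19 6

Derivation:
Char counts: '$':1, 'x':6, 'y':13
C (first-col start): C('$')=0, C('x')=1, C('y')=7
L[0]='y': occ=0, LF[0]=C('y')+0=7+0=7
L[1]='y': occ=1, LF[1]=C('y')+1=7+1=8
L[2]='y': occ=2, LF[2]=C('y')+2=7+2=9
L[3]='$': occ=0, LF[3]=C('$')+0=0+0=0
L[4]='y': occ=3, LF[4]=C('y')+3=7+3=10
L[5]='y': occ=4, LF[5]=C('y')+4=7+4=11
L[6]='x': occ=0, LF[6]=C('x')+0=1+0=1
L[7]='x': occ=1, LF[7]=C('x')+1=1+1=2
L[8]='x': occ=2, LF[8]=C('x')+2=1+2=3
L[9]='x': occ=3, LF[9]=C('x')+3=1+3=4
L[10]='y': occ=5, LF[10]=C('y')+5=7+5=12
L[11]='y': occ=6, LF[11]=C('y')+6=7+6=13
L[12]='y': occ=7, LF[12]=C('y')+7=7+7=14
L[13]='y': occ=8, LF[13]=C('y')+8=7+8=15
L[14]='x': occ=4, LF[14]=C('x')+4=1+4=5
L[15]='y': occ=9, LF[15]=C('y')+9=7+9=16
L[16]='y': occ=10, LF[16]=C('y')+10=7+10=17
L[17]='y': occ=11, LF[17]=C('y')+11=7+11=18
L[18]='y': occ=12, LF[18]=C('y')+12=7+12=19
L[19]='x': occ=5, LF[19]=C('x')+5=1+5=6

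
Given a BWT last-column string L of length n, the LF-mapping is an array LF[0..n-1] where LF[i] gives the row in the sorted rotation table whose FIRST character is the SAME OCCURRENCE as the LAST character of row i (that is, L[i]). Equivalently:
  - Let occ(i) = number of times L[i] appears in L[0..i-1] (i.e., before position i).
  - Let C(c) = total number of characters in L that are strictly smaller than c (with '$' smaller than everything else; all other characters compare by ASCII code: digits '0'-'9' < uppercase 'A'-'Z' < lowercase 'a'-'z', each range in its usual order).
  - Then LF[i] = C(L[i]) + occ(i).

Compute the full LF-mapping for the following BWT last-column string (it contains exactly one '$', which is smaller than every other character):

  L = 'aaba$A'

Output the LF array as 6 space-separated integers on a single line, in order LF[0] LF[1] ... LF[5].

Answer: 2 3 5 4 0 1

Derivation:
Char counts: '$':1, 'A':1, 'a':3, 'b':1
C (first-col start): C('$')=0, C('A')=1, C('a')=2, C('b')=5
L[0]='a': occ=0, LF[0]=C('a')+0=2+0=2
L[1]='a': occ=1, LF[1]=C('a')+1=2+1=3
L[2]='b': occ=0, LF[2]=C('b')+0=5+0=5
L[3]='a': occ=2, LF[3]=C('a')+2=2+2=4
L[4]='$': occ=0, LF[4]=C('$')+0=0+0=0
L[5]='A': occ=0, LF[5]=C('A')+0=1+0=1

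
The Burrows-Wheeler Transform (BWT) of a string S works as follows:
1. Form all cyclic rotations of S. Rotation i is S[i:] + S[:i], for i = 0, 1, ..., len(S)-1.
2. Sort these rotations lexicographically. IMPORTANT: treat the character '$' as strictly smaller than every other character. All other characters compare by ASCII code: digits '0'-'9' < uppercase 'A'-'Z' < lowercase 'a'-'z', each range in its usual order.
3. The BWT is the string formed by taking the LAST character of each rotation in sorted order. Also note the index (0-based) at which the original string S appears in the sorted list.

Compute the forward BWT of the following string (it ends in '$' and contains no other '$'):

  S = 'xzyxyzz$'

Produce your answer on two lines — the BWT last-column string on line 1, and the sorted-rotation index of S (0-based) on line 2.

Answer: zy$zxzxy
2

Derivation:
All 8 rotations (rotation i = S[i:]+S[:i]):
  rot[0] = xzyxyzz$
  rot[1] = zyxyzz$x
  rot[2] = yxyzz$xz
  rot[3] = xyzz$xzy
  rot[4] = yzz$xzyx
  rot[5] = zz$xzyxy
  rot[6] = z$xzyxyz
  rot[7] = $xzyxyzz
Sorted (with $ < everything):
  sorted[0] = $xzyxyzz  (last char: 'z')
  sorted[1] = xyzz$xzy  (last char: 'y')
  sorted[2] = xzyxyzz$  (last char: '$')
  sorted[3] = yxyzz$xz  (last char: 'z')
  sorted[4] = yzz$xzyx  (last char: 'x')
  sorted[5] = z$xzyxyz  (last char: 'z')
  sorted[6] = zyxyzz$x  (last char: 'x')
  sorted[7] = zz$xzyxy  (last char: 'y')
Last column: zy$zxzxy
Original string S is at sorted index 2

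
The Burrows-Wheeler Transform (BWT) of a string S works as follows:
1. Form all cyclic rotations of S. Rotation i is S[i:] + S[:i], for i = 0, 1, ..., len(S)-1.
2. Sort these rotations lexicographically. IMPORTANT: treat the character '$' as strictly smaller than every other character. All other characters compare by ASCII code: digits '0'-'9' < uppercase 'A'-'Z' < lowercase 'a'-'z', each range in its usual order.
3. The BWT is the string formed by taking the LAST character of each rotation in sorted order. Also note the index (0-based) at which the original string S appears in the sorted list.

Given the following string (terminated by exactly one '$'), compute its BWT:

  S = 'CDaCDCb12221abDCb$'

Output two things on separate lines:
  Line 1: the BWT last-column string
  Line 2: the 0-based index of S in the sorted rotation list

All 18 rotations (rotation i = S[i:]+S[:i]):
  rot[0] = CDaCDCb12221abDCb$
  rot[1] = DaCDCb12221abDCb$C
  rot[2] = aCDCb12221abDCb$CD
  rot[3] = CDCb12221abDCb$CDa
  rot[4] = DCb12221abDCb$CDaC
  rot[5] = Cb12221abDCb$CDaCD
  rot[6] = b12221abDCb$CDaCDC
  rot[7] = 12221abDCb$CDaCDCb
  rot[8] = 2221abDCb$CDaCDCb1
  rot[9] = 221abDCb$CDaCDCb12
  rot[10] = 21abDCb$CDaCDCb122
  rot[11] = 1abDCb$CDaCDCb1222
  rot[12] = abDCb$CDaCDCb12221
  rot[13] = bDCb$CDaCDCb12221a
  rot[14] = DCb$CDaCDCb12221ab
  rot[15] = Cb$CDaCDCb12221abD
  rot[16] = b$CDaCDCb12221abDC
  rot[17] = $CDaCDCb12221abDCb
Sorted (with $ < everything):
  sorted[0] = $CDaCDCb12221abDCb  (last char: 'b')
  sorted[1] = 12221abDCb$CDaCDCb  (last char: 'b')
  sorted[2] = 1abDCb$CDaCDCb1222  (last char: '2')
  sorted[3] = 21abDCb$CDaCDCb122  (last char: '2')
  sorted[4] = 221abDCb$CDaCDCb12  (last char: '2')
  sorted[5] = 2221abDCb$CDaCDCb1  (last char: '1')
  sorted[6] = CDCb12221abDCb$CDa  (last char: 'a')
  sorted[7] = CDaCDCb12221abDCb$  (last char: '$')
  sorted[8] = Cb$CDaCDCb12221abD  (last char: 'D')
  sorted[9] = Cb12221abDCb$CDaCD  (last char: 'D')
  sorted[10] = DCb$CDaCDCb12221ab  (last char: 'b')
  sorted[11] = DCb12221abDCb$CDaC  (last char: 'C')
  sorted[12] = DaCDCb12221abDCb$C  (last char: 'C')
  sorted[13] = aCDCb12221abDCb$CD  (last char: 'D')
  sorted[14] = abDCb$CDaCDCb12221  (last char: '1')
  sorted[15] = b$CDaCDCb12221abDC  (last char: 'C')
  sorted[16] = b12221abDCb$CDaCDC  (last char: 'C')
  sorted[17] = bDCb$CDaCDCb12221a  (last char: 'a')
Last column: bb2221a$DDbCCD1CCa
Original string S is at sorted index 7

Answer: bb2221a$DDbCCD1CCa
7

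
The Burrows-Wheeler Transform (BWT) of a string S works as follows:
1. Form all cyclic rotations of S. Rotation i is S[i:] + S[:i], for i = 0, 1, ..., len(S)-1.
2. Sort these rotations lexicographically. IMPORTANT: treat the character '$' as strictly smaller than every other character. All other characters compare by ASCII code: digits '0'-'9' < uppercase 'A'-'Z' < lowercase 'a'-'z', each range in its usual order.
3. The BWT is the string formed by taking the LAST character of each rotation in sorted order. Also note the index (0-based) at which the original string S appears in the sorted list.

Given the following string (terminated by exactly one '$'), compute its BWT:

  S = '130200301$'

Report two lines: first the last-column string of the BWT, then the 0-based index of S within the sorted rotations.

Answer: 123300$001
6

Derivation:
All 10 rotations (rotation i = S[i:]+S[:i]):
  rot[0] = 130200301$
  rot[1] = 30200301$1
  rot[2] = 0200301$13
  rot[3] = 200301$130
  rot[4] = 00301$1302
  rot[5] = 0301$13020
  rot[6] = 301$130200
  rot[7] = 01$1302003
  rot[8] = 1$13020030
  rot[9] = $130200301
Sorted (with $ < everything):
  sorted[0] = $130200301  (last char: '1')
  sorted[1] = 00301$1302  (last char: '2')
  sorted[2] = 01$1302003  (last char: '3')
  sorted[3] = 0200301$13  (last char: '3')
  sorted[4] = 0301$13020  (last char: '0')
  sorted[5] = 1$13020030  (last char: '0')
  sorted[6] = 130200301$  (last char: '$')
  sorted[7] = 200301$130  (last char: '0')
  sorted[8] = 301$130200  (last char: '0')
  sorted[9] = 30200301$1  (last char: '1')
Last column: 123300$001
Original string S is at sorted index 6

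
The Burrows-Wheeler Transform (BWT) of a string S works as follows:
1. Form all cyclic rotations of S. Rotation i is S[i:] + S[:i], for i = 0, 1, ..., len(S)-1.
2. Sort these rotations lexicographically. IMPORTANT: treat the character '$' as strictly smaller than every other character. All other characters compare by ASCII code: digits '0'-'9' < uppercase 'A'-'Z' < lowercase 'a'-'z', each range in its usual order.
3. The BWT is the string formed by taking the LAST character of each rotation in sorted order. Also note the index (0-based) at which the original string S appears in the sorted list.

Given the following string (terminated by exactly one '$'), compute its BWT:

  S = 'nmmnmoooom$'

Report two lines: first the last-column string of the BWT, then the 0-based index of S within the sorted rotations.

Answer: monmn$mooom
5

Derivation:
All 11 rotations (rotation i = S[i:]+S[:i]):
  rot[0] = nmmnmoooom$
  rot[1] = mmnmoooom$n
  rot[2] = mnmoooom$nm
  rot[3] = nmoooom$nmm
  rot[4] = moooom$nmmn
  rot[5] = oooom$nmmnm
  rot[6] = ooom$nmmnmo
  rot[7] = oom$nmmnmoo
  rot[8] = om$nmmnmooo
  rot[9] = m$nmmnmoooo
  rot[10] = $nmmnmoooom
Sorted (with $ < everything):
  sorted[0] = $nmmnmoooom  (last char: 'm')
  sorted[1] = m$nmmnmoooo  (last char: 'o')
  sorted[2] = mmnmoooom$n  (last char: 'n')
  sorted[3] = mnmoooom$nm  (last char: 'm')
  sorted[4] = moooom$nmmn  (last char: 'n')
  sorted[5] = nmmnmoooom$  (last char: '$')
  sorted[6] = nmoooom$nmm  (last char: 'm')
  sorted[7] = om$nmmnmooo  (last char: 'o')
  sorted[8] = oom$nmmnmoo  (last char: 'o')
  sorted[9] = ooom$nmmnmo  (last char: 'o')
  sorted[10] = oooom$nmmnm  (last char: 'm')
Last column: monmn$mooom
Original string S is at sorted index 5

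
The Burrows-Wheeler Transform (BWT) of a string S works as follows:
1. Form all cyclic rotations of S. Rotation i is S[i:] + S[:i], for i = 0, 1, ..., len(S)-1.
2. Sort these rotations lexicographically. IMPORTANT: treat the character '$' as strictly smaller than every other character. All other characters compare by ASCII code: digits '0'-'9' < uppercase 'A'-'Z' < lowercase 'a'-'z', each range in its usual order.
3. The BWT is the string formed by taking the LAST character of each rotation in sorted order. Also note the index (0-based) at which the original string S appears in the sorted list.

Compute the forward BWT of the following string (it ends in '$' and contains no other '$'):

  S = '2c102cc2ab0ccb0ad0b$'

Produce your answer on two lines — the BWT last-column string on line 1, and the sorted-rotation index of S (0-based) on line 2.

All 20 rotations (rotation i = S[i:]+S[:i]):
  rot[0] = 2c102cc2ab0ccb0ad0b$
  rot[1] = c102cc2ab0ccb0ad0b$2
  rot[2] = 102cc2ab0ccb0ad0b$2c
  rot[3] = 02cc2ab0ccb0ad0b$2c1
  rot[4] = 2cc2ab0ccb0ad0b$2c10
  rot[5] = cc2ab0ccb0ad0b$2c102
  rot[6] = c2ab0ccb0ad0b$2c102c
  rot[7] = 2ab0ccb0ad0b$2c102cc
  rot[8] = ab0ccb0ad0b$2c102cc2
  rot[9] = b0ccb0ad0b$2c102cc2a
  rot[10] = 0ccb0ad0b$2c102cc2ab
  rot[11] = ccb0ad0b$2c102cc2ab0
  rot[12] = cb0ad0b$2c102cc2ab0c
  rot[13] = b0ad0b$2c102cc2ab0cc
  rot[14] = 0ad0b$2c102cc2ab0ccb
  rot[15] = ad0b$2c102cc2ab0ccb0
  rot[16] = d0b$2c102cc2ab0ccb0a
  rot[17] = 0b$2c102cc2ab0ccb0ad
  rot[18] = b$2c102cc2ab0ccb0ad0
  rot[19] = $2c102cc2ab0ccb0ad0b
Sorted (with $ < everything):
  sorted[0] = $2c102cc2ab0ccb0ad0b  (last char: 'b')
  sorted[1] = 02cc2ab0ccb0ad0b$2c1  (last char: '1')
  sorted[2] = 0ad0b$2c102cc2ab0ccb  (last char: 'b')
  sorted[3] = 0b$2c102cc2ab0ccb0ad  (last char: 'd')
  sorted[4] = 0ccb0ad0b$2c102cc2ab  (last char: 'b')
  sorted[5] = 102cc2ab0ccb0ad0b$2c  (last char: 'c')
  sorted[6] = 2ab0ccb0ad0b$2c102cc  (last char: 'c')
  sorted[7] = 2c102cc2ab0ccb0ad0b$  (last char: '$')
  sorted[8] = 2cc2ab0ccb0ad0b$2c10  (last char: '0')
  sorted[9] = ab0ccb0ad0b$2c102cc2  (last char: '2')
  sorted[10] = ad0b$2c102cc2ab0ccb0  (last char: '0')
  sorted[11] = b$2c102cc2ab0ccb0ad0  (last char: '0')
  sorted[12] = b0ad0b$2c102cc2ab0cc  (last char: 'c')
  sorted[13] = b0ccb0ad0b$2c102cc2a  (last char: 'a')
  sorted[14] = c102cc2ab0ccb0ad0b$2  (last char: '2')
  sorted[15] = c2ab0ccb0ad0b$2c102c  (last char: 'c')
  sorted[16] = cb0ad0b$2c102cc2ab0c  (last char: 'c')
  sorted[17] = cc2ab0ccb0ad0b$2c102  (last char: '2')
  sorted[18] = ccb0ad0b$2c102cc2ab0  (last char: '0')
  sorted[19] = d0b$2c102cc2ab0ccb0a  (last char: 'a')
Last column: b1bdbcc$0200ca2cc20a
Original string S is at sorted index 7

Answer: b1bdbcc$0200ca2cc20a
7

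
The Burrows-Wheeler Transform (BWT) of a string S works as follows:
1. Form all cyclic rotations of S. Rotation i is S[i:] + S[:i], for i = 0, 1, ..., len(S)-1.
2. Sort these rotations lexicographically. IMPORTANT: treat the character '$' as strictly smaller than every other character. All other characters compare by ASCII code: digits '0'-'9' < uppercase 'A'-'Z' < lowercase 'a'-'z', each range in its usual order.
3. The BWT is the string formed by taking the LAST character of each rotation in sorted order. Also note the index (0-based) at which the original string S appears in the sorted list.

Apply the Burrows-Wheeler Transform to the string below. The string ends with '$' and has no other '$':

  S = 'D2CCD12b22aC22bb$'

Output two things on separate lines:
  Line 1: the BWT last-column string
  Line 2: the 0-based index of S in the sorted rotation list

All 17 rotations (rotation i = S[i:]+S[:i]):
  rot[0] = D2CCD12b22aC22bb$
  rot[1] = 2CCD12b22aC22bb$D
  rot[2] = CCD12b22aC22bb$D2
  rot[3] = CD12b22aC22bb$D2C
  rot[4] = D12b22aC22bb$D2CC
  rot[5] = 12b22aC22bb$D2CCD
  rot[6] = 2b22aC22bb$D2CCD1
  rot[7] = b22aC22bb$D2CCD12
  rot[8] = 22aC22bb$D2CCD12b
  rot[9] = 2aC22bb$D2CCD12b2
  rot[10] = aC22bb$D2CCD12b22
  rot[11] = C22bb$D2CCD12b22a
  rot[12] = 22bb$D2CCD12b22aC
  rot[13] = 2bb$D2CCD12b22aC2
  rot[14] = bb$D2CCD12b22aC22
  rot[15] = b$D2CCD12b22aC22b
  rot[16] = $D2CCD12b22aC22bb
Sorted (with $ < everything):
  sorted[0] = $D2CCD12b22aC22bb  (last char: 'b')
  sorted[1] = 12b22aC22bb$D2CCD  (last char: 'D')
  sorted[2] = 22aC22bb$D2CCD12b  (last char: 'b')
  sorted[3] = 22bb$D2CCD12b22aC  (last char: 'C')
  sorted[4] = 2CCD12b22aC22bb$D  (last char: 'D')
  sorted[5] = 2aC22bb$D2CCD12b2  (last char: '2')
  sorted[6] = 2b22aC22bb$D2CCD1  (last char: '1')
  sorted[7] = 2bb$D2CCD12b22aC2  (last char: '2')
  sorted[8] = C22bb$D2CCD12b22a  (last char: 'a')
  sorted[9] = CCD12b22aC22bb$D2  (last char: '2')
  sorted[10] = CD12b22aC22bb$D2C  (last char: 'C')
  sorted[11] = D12b22aC22bb$D2CC  (last char: 'C')
  sorted[12] = D2CCD12b22aC22bb$  (last char: '$')
  sorted[13] = aC22bb$D2CCD12b22  (last char: '2')
  sorted[14] = b$D2CCD12b22aC22b  (last char: 'b')
  sorted[15] = b22aC22bb$D2CCD12  (last char: '2')
  sorted[16] = bb$D2CCD12b22aC22  (last char: '2')
Last column: bDbCD212a2CC$2b22
Original string S is at sorted index 12

Answer: bDbCD212a2CC$2b22
12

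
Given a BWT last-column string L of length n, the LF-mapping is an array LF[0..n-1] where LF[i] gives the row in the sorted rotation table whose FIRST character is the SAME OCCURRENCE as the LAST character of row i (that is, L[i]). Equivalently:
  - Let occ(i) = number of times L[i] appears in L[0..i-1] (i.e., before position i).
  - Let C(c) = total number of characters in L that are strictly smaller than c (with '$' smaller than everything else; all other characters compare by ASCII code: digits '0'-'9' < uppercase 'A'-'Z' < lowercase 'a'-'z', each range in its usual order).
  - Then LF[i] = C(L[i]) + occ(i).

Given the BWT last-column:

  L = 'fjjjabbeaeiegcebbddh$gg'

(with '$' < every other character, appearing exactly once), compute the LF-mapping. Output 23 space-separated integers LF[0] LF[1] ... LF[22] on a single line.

Answer: 14 20 21 22 1 3 4 10 2 11 19 12 15 7 13 5 6 8 9 18 0 16 17

Derivation:
Char counts: '$':1, 'a':2, 'b':4, 'c':1, 'd':2, 'e':4, 'f':1, 'g':3, 'h':1, 'i':1, 'j':3
C (first-col start): C('$')=0, C('a')=1, C('b')=3, C('c')=7, C('d')=8, C('e')=10, C('f')=14, C('g')=15, C('h')=18, C('i')=19, C('j')=20
L[0]='f': occ=0, LF[0]=C('f')+0=14+0=14
L[1]='j': occ=0, LF[1]=C('j')+0=20+0=20
L[2]='j': occ=1, LF[2]=C('j')+1=20+1=21
L[3]='j': occ=2, LF[3]=C('j')+2=20+2=22
L[4]='a': occ=0, LF[4]=C('a')+0=1+0=1
L[5]='b': occ=0, LF[5]=C('b')+0=3+0=3
L[6]='b': occ=1, LF[6]=C('b')+1=3+1=4
L[7]='e': occ=0, LF[7]=C('e')+0=10+0=10
L[8]='a': occ=1, LF[8]=C('a')+1=1+1=2
L[9]='e': occ=1, LF[9]=C('e')+1=10+1=11
L[10]='i': occ=0, LF[10]=C('i')+0=19+0=19
L[11]='e': occ=2, LF[11]=C('e')+2=10+2=12
L[12]='g': occ=0, LF[12]=C('g')+0=15+0=15
L[13]='c': occ=0, LF[13]=C('c')+0=7+0=7
L[14]='e': occ=3, LF[14]=C('e')+3=10+3=13
L[15]='b': occ=2, LF[15]=C('b')+2=3+2=5
L[16]='b': occ=3, LF[16]=C('b')+3=3+3=6
L[17]='d': occ=0, LF[17]=C('d')+0=8+0=8
L[18]='d': occ=1, LF[18]=C('d')+1=8+1=9
L[19]='h': occ=0, LF[19]=C('h')+0=18+0=18
L[20]='$': occ=0, LF[20]=C('$')+0=0+0=0
L[21]='g': occ=1, LF[21]=C('g')+1=15+1=16
L[22]='g': occ=2, LF[22]=C('g')+2=15+2=17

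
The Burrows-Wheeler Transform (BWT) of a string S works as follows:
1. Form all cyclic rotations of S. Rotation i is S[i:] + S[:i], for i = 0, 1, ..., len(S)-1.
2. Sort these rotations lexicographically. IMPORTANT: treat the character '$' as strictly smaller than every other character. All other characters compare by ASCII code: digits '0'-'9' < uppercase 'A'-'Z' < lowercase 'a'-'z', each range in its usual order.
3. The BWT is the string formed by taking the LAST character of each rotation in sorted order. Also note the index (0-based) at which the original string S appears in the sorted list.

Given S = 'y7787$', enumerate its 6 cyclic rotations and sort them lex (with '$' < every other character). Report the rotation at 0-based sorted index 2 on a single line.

All 6 rotations (rotation i = S[i:]+S[:i]):
  rot[0] = y7787$
  rot[1] = 7787$y
  rot[2] = 787$y7
  rot[3] = 87$y77
  rot[4] = 7$y778
  rot[5] = $y7787
Sorted (with $ < everything):
  sorted[0] = $y7787
  sorted[1] = 7$y778
  sorted[2] = 7787$y
  sorted[3] = 787$y7
  sorted[4] = 87$y77
  sorted[5] = y7787$
sorted[2] = 7787$y

Answer: 7787$y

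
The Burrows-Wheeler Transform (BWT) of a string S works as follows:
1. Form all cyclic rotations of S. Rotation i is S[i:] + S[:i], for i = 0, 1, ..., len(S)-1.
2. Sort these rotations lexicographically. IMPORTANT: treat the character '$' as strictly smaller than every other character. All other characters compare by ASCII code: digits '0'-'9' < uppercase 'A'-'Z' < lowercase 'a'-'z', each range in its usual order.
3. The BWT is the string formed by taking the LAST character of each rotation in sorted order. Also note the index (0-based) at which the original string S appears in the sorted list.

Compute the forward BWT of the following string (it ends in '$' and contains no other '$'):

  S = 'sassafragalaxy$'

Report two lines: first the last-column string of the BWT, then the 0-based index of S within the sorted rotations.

All 15 rotations (rotation i = S[i:]+S[:i]):
  rot[0] = sassafragalaxy$
  rot[1] = assafragalaxy$s
  rot[2] = ssafragalaxy$sa
  rot[3] = safragalaxy$sas
  rot[4] = afragalaxy$sass
  rot[5] = fragalaxy$sassa
  rot[6] = ragalaxy$sassaf
  rot[7] = agalaxy$sassafr
  rot[8] = galaxy$sassafra
  rot[9] = alaxy$sassafrag
  rot[10] = laxy$sassafraga
  rot[11] = axy$sassafragal
  rot[12] = xy$sassafragala
  rot[13] = y$sassafragalax
  rot[14] = $sassafragalaxy
Sorted (with $ < everything):
  sorted[0] = $sassafragalaxy  (last char: 'y')
  sorted[1] = afragalaxy$sass  (last char: 's')
  sorted[2] = agalaxy$sassafr  (last char: 'r')
  sorted[3] = alaxy$sassafrag  (last char: 'g')
  sorted[4] = assafragalaxy$s  (last char: 's')
  sorted[5] = axy$sassafragal  (last char: 'l')
  sorted[6] = fragalaxy$sassa  (last char: 'a')
  sorted[7] = galaxy$sassafra  (last char: 'a')
  sorted[8] = laxy$sassafraga  (last char: 'a')
  sorted[9] = ragalaxy$sassaf  (last char: 'f')
  sorted[10] = safragalaxy$sas  (last char: 's')
  sorted[11] = sassafragalaxy$  (last char: '$')
  sorted[12] = ssafragalaxy$sa  (last char: 'a')
  sorted[13] = xy$sassafragala  (last char: 'a')
  sorted[14] = y$sassafragalax  (last char: 'x')
Last column: ysrgslaaafs$aax
Original string S is at sorted index 11

Answer: ysrgslaaafs$aax
11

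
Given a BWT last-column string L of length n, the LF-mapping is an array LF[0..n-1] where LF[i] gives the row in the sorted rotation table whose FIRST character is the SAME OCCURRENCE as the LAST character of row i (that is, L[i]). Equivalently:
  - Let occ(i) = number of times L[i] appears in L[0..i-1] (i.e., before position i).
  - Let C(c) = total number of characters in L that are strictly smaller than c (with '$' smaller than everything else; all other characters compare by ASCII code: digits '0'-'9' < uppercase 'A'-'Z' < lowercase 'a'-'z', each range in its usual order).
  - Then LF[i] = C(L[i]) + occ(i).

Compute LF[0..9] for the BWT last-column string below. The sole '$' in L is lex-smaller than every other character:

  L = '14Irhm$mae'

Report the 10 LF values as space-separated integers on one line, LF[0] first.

Answer: 1 2 3 9 6 7 0 8 4 5

Derivation:
Char counts: '$':1, '1':1, '4':1, 'I':1, 'a':1, 'e':1, 'h':1, 'm':2, 'r':1
C (first-col start): C('$')=0, C('1')=1, C('4')=2, C('I')=3, C('a')=4, C('e')=5, C('h')=6, C('m')=7, C('r')=9
L[0]='1': occ=0, LF[0]=C('1')+0=1+0=1
L[1]='4': occ=0, LF[1]=C('4')+0=2+0=2
L[2]='I': occ=0, LF[2]=C('I')+0=3+0=3
L[3]='r': occ=0, LF[3]=C('r')+0=9+0=9
L[4]='h': occ=0, LF[4]=C('h')+0=6+0=6
L[5]='m': occ=0, LF[5]=C('m')+0=7+0=7
L[6]='$': occ=0, LF[6]=C('$')+0=0+0=0
L[7]='m': occ=1, LF[7]=C('m')+1=7+1=8
L[8]='a': occ=0, LF[8]=C('a')+0=4+0=4
L[9]='e': occ=0, LF[9]=C('e')+0=5+0=5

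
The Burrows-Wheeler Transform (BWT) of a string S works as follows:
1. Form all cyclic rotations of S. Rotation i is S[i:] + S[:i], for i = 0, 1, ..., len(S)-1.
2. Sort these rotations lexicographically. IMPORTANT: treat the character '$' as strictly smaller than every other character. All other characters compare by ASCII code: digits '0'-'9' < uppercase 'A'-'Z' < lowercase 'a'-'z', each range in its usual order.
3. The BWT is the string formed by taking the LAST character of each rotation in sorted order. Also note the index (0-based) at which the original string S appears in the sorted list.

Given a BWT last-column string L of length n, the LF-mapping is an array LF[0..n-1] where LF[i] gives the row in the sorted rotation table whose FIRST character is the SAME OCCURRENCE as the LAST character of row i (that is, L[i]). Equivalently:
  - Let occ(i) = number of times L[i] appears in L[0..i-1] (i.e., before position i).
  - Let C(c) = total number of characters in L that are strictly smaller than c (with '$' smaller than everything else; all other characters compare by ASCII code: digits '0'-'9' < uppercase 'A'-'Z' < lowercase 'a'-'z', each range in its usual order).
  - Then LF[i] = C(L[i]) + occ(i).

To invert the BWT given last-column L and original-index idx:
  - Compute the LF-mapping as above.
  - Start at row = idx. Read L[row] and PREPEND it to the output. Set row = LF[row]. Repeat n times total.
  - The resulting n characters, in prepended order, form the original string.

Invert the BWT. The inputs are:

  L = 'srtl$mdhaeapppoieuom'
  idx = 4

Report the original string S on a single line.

LF mapping: 17 16 18 8 0 9 3 6 1 4 2 13 14 15 11 7 5 19 12 10
Walk LF starting at row 4, prepending L[row]:
  step 1: row=4, L[4]='$', prepend. Next row=LF[4]=0
  step 2: row=0, L[0]='s', prepend. Next row=LF[0]=17
  step 3: row=17, L[17]='u', prepend. Next row=LF[17]=19
  step 4: row=19, L[19]='m', prepend. Next row=LF[19]=10
  step 5: row=10, L[10]='a', prepend. Next row=LF[10]=2
  step 6: row=2, L[2]='t', prepend. Next row=LF[2]=18
  step 7: row=18, L[18]='o', prepend. Next row=LF[18]=12
  step 8: row=12, L[12]='p', prepend. Next row=LF[12]=14
  step 9: row=14, L[14]='o', prepend. Next row=LF[14]=11
  step 10: row=11, L[11]='p', prepend. Next row=LF[11]=13
  step 11: row=13, L[13]='p', prepend. Next row=LF[13]=15
  step 12: row=15, L[15]='i', prepend. Next row=LF[15]=7
  step 13: row=7, L[7]='h', prepend. Next row=LF[7]=6
  step 14: row=6, L[6]='d', prepend. Next row=LF[6]=3
  step 15: row=3, L[3]='l', prepend. Next row=LF[3]=8
  step 16: row=8, L[8]='a', prepend. Next row=LF[8]=1
  step 17: row=1, L[1]='r', prepend. Next row=LF[1]=16
  step 18: row=16, L[16]='e', prepend. Next row=LF[16]=5
  step 19: row=5, L[5]='m', prepend. Next row=LF[5]=9
  step 20: row=9, L[9]='e', prepend. Next row=LF[9]=4
Reversed output: emeraldhippopotamus$

Answer: emeraldhippopotamus$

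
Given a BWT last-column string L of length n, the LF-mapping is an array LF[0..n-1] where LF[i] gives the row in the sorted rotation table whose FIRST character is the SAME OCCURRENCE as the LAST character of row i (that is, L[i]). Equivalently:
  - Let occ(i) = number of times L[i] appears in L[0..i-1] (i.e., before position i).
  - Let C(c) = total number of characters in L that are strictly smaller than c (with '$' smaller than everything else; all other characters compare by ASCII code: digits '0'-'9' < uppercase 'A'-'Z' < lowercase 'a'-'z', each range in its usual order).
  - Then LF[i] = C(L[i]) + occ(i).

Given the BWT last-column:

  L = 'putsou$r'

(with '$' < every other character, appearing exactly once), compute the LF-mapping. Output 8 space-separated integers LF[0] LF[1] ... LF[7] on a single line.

Char counts: '$':1, 'o':1, 'p':1, 'r':1, 's':1, 't':1, 'u':2
C (first-col start): C('$')=0, C('o')=1, C('p')=2, C('r')=3, C('s')=4, C('t')=5, C('u')=6
L[0]='p': occ=0, LF[0]=C('p')+0=2+0=2
L[1]='u': occ=0, LF[1]=C('u')+0=6+0=6
L[2]='t': occ=0, LF[2]=C('t')+0=5+0=5
L[3]='s': occ=0, LF[3]=C('s')+0=4+0=4
L[4]='o': occ=0, LF[4]=C('o')+0=1+0=1
L[5]='u': occ=1, LF[5]=C('u')+1=6+1=7
L[6]='$': occ=0, LF[6]=C('$')+0=0+0=0
L[7]='r': occ=0, LF[7]=C('r')+0=3+0=3

Answer: 2 6 5 4 1 7 0 3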